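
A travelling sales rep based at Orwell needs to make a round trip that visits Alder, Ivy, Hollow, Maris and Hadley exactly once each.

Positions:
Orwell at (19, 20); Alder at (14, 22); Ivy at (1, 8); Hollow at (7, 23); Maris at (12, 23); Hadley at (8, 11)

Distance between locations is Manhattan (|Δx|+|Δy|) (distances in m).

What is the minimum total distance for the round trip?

Minimum total distance: 66 m.

There are 60 distinct closed tours to check (reversals are equivalent).
Orwell-Alder-Ivy-Hollow-Maris-Hadley-Orwell: 7+27+21+5+16+20 = 96
Orwell-Alder-Ivy-Hollow-Hadley-Maris-Orwell: 7+27+21+13+16+10 = 94
Orwell-Alder-Ivy-Maris-Hollow-Hadley-Orwell: 7+27+26+5+13+20 = 98
Orwell-Alder-Ivy-Maris-Hadley-Hollow-Orwell: 7+27+26+16+13+15 = 104
Orwell-Alder-Ivy-Hadley-Hollow-Maris-Orwell: 7+27+10+13+5+10 = 72
Orwell-Alder-Ivy-Hadley-Maris-Hollow-Orwell: 7+27+10+16+5+15 = 80
Orwell-Alder-Hollow-Ivy-Maris-Hadley-Orwell: 7+8+21+26+16+20 = 98
Orwell-Alder-Hollow-Ivy-Hadley-Maris-Orwell: 7+8+21+10+16+10 = 72
Orwell-Alder-Hollow-Maris-Ivy-Hadley-Orwell: 7+8+5+26+10+20 = 76
Orwell-Alder-Hollow-Maris-Hadley-Ivy-Orwell: 7+8+5+16+10+30 = 76
Orwell-Alder-Hollow-Hadley-Ivy-Maris-Orwell: 7+8+13+10+26+10 = 74
Orwell-Alder-Hollow-Hadley-Maris-Ivy-Orwell: 7+8+13+16+26+30 = 100
Orwell-Alder-Maris-Ivy-Hollow-Hadley-Orwell: 7+3+26+21+13+20 = 90
Orwell-Alder-Maris-Ivy-Hadley-Hollow-Orwell: 7+3+26+10+13+15 = 74
… (46 more)
Orwell-Alder-Maris-Hollow-Ivy-Hadley-Orwell: 7+3+5+21+10+20 = 66  ← best
The minimum is 66.
One optimal route: Orwell → Alder → Maris → Hollow → Ivy → Hadley → Orwell (or its reverse).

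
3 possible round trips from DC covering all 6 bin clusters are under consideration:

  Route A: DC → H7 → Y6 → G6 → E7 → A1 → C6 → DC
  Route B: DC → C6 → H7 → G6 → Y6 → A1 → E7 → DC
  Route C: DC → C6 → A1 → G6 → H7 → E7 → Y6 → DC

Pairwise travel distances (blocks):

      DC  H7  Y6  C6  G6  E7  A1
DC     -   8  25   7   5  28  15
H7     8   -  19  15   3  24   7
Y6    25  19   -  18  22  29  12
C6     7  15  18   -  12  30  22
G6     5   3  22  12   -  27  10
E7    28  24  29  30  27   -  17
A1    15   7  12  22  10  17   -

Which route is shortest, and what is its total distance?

Shortest is Route B, total 104 blocks.

Route A: 8 + 19 + 22 + 27 + 17 + 22 + 7 = 122
Route B: 7 + 15 + 3 + 22 + 12 + 17 + 28 = 104
Route C: 7 + 22 + 10 + 3 + 24 + 29 + 25 = 120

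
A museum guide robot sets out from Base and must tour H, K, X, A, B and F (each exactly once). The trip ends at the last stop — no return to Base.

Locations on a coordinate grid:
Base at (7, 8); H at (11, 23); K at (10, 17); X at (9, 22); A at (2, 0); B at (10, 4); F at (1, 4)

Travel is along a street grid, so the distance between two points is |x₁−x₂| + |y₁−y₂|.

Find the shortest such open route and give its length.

There are 6! = 720 possible orderings.
Base→H→K→X→A→B→F: 19+7+6+29+12+9 = 82
Base→H→K→X→A→F→B: 19+7+6+29+5+9 = 75
Base→H→K→X→B→A→F: 19+7+6+19+12+5 = 68
Base→H→K→X→B→F→A: 19+7+6+19+9+5 = 65
Base→H→K→X→F→A→B: 19+7+6+26+5+12 = 75
Base→H→K→X→F→B→A: 19+7+6+26+9+12 = 79
Base→H→K→A→X→B→F: 19+7+25+29+19+9 = 108
Base→H→K→A→X→F→B: 19+7+25+29+26+9 = 115
… (712 more)
Base→A→F→B→K→X→H: 13+5+9+13+6+3 = 49  ← best
The minimum is 49.
One shortest path: Base → A → F → B → K → X → H.

49 — the minimum one-way total.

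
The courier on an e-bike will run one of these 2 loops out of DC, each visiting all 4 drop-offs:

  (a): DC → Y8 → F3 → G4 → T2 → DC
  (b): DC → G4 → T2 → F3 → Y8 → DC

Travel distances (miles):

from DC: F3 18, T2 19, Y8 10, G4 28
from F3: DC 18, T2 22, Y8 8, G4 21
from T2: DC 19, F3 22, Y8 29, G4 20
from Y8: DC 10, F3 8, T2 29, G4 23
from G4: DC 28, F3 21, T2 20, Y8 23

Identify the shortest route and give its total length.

78 miles — (a) is the shortest.

(a): 10 + 8 + 21 + 20 + 19 = 78
(b): 28 + 20 + 22 + 8 + 10 = 88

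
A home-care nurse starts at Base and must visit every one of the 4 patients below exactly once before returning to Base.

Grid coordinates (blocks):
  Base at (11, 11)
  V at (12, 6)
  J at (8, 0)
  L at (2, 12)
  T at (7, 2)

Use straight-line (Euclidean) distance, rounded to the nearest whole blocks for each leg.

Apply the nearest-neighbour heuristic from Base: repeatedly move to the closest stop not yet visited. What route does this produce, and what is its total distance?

35 blocks along Base → V → T → J → L → Base.

At Base the remaining stops are V 5, L 9, T 10, J 11; go to V.
At V the remaining stops are T 6, J 7, L 12; go to T.
At T the remaining stops are J 2, L 11; go to J.
At J the remaining stops are L 13; go to L.
Return L→Base: 9.
Total = 5 + 6 + 2 + 13 + 9 = 35.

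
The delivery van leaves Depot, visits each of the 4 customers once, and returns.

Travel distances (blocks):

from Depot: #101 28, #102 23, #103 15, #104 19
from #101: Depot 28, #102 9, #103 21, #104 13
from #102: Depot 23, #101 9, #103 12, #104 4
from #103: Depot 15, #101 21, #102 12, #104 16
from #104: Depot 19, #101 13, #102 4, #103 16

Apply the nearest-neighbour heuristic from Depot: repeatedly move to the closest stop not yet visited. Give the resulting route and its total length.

At Depot the remaining stops are #103 15, #104 19, #102 23, #101 28; go to #103.
At #103 the remaining stops are #102 12, #104 16, #101 21; go to #102.
At #102 the remaining stops are #104 4, #101 9; go to #104.
At #104 the remaining stops are #101 13; go to #101.
Return #101→Depot: 28.
Total = 15 + 12 + 4 + 13 + 28 = 72.

Total distance 72 blocks via the nearest-neighbour route Depot → #103 → #102 → #104 → #101 → Depot.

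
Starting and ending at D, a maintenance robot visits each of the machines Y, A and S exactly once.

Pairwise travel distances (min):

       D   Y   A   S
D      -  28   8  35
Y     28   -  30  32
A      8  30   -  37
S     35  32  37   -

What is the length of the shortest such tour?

Shortest round trip = 105 min.

D-Y-A-S-D: 28+30+37+35 = 130
D-Y-S-A-D: 28+32+37+8 = 105
D-A-Y-S-D: 8+30+32+35 = 105
The minimum is 105.
One optimal route: D → Y → S → A → D (or its reverse).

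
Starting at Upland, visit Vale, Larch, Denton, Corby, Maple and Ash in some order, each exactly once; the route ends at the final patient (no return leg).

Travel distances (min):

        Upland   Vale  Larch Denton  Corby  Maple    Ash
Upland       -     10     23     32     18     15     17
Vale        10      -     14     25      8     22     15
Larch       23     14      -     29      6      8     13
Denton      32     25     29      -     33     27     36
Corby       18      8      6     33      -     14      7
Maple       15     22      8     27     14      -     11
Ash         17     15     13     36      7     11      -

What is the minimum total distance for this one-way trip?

There are 6! = 720 possible orderings.
Upland→Vale→Larch→Denton→Corby→Maple→Ash: 10+14+29+33+14+11 = 111
Upland→Vale→Larch→Denton→Corby→Ash→Maple: 10+14+29+33+7+11 = 104
Upland→Vale→Larch→Denton→Maple→Corby→Ash: 10+14+29+27+14+7 = 101
Upland→Vale→Larch→Denton→Maple→Ash→Corby: 10+14+29+27+11+7 = 98
Upland→Vale→Larch→Denton→Ash→Corby→Maple: 10+14+29+36+7+14 = 110
Upland→Vale→Larch→Denton→Ash→Maple→Corby: 10+14+29+36+11+14 = 114
Upland→Vale→Larch→Corby→Denton→Maple→Ash: 10+14+6+33+27+11 = 101
Upland→Vale→Larch→Corby→Denton→Ash→Maple: 10+14+6+33+36+11 = 110
… (712 more)
Upland→Vale→Corby→Ash→Larch→Maple→Denton: 10+8+7+13+8+27 = 73  ← best
The minimum is 73.
One shortest path: Upland → Vale → Corby → Ash → Larch → Maple → Denton.

73 min — the minimum one-way total.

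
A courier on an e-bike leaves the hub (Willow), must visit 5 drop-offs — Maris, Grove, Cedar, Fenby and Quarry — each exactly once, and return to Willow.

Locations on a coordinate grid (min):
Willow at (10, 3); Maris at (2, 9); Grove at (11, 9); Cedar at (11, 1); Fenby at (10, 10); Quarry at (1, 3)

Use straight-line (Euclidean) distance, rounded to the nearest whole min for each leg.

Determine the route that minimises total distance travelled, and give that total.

33 min — the shortest possible round trip.

There are 60 distinct closed tours to check (reversals are equivalent).
Willow-Maris-Grove-Cedar-Fenby-Quarry-Willow: 10+9+8+9+11+9 = 56
Willow-Maris-Grove-Cedar-Quarry-Fenby-Willow: 10+9+8+10+11+7 = 55
Willow-Maris-Grove-Fenby-Cedar-Quarry-Willow: 10+9+1+9+10+9 = 48
Willow-Maris-Grove-Fenby-Quarry-Cedar-Willow: 10+9+1+11+10+2 = 43
Willow-Maris-Grove-Quarry-Cedar-Fenby-Willow: 10+9+12+10+9+7 = 57
Willow-Maris-Grove-Quarry-Fenby-Cedar-Willow: 10+9+12+11+9+2 = 53
Willow-Maris-Cedar-Grove-Fenby-Quarry-Willow: 10+12+8+1+11+9 = 51
Willow-Maris-Cedar-Grove-Quarry-Fenby-Willow: 10+12+8+12+11+7 = 60
Willow-Maris-Cedar-Fenby-Grove-Quarry-Willow: 10+12+9+1+12+9 = 53
Willow-Maris-Cedar-Fenby-Quarry-Grove-Willow: 10+12+9+11+12+6 = 60
Willow-Maris-Cedar-Quarry-Grove-Fenby-Willow: 10+12+10+12+1+7 = 52
Willow-Maris-Cedar-Quarry-Fenby-Grove-Willow: 10+12+10+11+1+6 = 50
Willow-Maris-Fenby-Grove-Cedar-Quarry-Willow: 10+8+1+8+10+9 = 46
Willow-Maris-Fenby-Grove-Quarry-Cedar-Willow: 10+8+1+12+10+2 = 43
… (46 more)
Willow-Grove-Fenby-Maris-Quarry-Cedar-Willow: 6+1+8+6+10+2 = 33  ← best
The minimum is 33.
One optimal route: Willow → Grove → Fenby → Maris → Quarry → Cedar → Willow (or its reverse).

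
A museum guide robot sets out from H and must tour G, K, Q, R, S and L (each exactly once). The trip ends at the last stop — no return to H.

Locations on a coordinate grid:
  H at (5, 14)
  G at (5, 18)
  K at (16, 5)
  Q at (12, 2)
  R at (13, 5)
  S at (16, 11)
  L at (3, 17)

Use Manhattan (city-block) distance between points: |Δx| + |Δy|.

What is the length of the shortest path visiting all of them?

39 — the minimum one-way total.

There are 6! = 720 possible orderings.
H - G - K - Q - R - S - L: 4+24+7+4+9+19 = 67
H - G - K - Q - R - L - S: 4+24+7+4+22+19 = 80
H - G - K - Q - S - R - L: 4+24+7+13+9+22 = 79
H - G - K - Q - S - L - R: 4+24+7+13+19+22 = 89
H - G - K - Q - L - R - S: 4+24+7+24+22+9 = 90
H - G - K - Q - L - S - R: 4+24+7+24+19+9 = 87
H - G - K - R - Q - S - L: 4+24+3+4+13+19 = 67
H - G - K - R - Q - L - S: 4+24+3+4+24+19 = 78
… (712 more)
H - G - L - S - K - R - Q: 4+3+19+6+3+4 = 39  ← best
The minimum is 39.
One shortest path: H → G → L → S → K → R → Q.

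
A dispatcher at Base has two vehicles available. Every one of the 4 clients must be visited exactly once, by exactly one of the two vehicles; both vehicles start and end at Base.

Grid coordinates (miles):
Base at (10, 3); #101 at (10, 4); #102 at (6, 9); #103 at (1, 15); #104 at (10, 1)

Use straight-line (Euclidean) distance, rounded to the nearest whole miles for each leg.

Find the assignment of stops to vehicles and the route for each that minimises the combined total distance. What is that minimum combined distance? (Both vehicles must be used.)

Minimum combined distance: 34 miles.

There are 2^3 − 1 = 7 ways to divide the 4 stops into two non-empty groups. For each, the best each vehicle can do is its own shortest tour through its group:
  {#101} + {#102, #103, #104}: 2 + 34 = 36
  {#102} + {#101, #103, #104}: 14 + 34 = 48
  {#101, #102} + {#103, #104}: 14 + 34 = 48
  {#103} + {#101, #102, #104}: 30 + 18 = 48
  {#101, #103} + {#102, #104}: 30 + 18 = 48
  {#102, #103} + {#101, #104}: 30 + 6 = 36
  … (7 splits in total)
  {#101, #102, #103} + {#104}: 30 + 4 = 34  ← best
Best: vehicle 1 Base → #101 → #102 → #103 → Base = 30; vehicle 2 Base → #104 → Base = 4; combined 34.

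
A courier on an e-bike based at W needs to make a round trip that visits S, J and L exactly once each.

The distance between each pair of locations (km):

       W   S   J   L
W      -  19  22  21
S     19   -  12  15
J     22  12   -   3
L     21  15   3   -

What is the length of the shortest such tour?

With 3 stops there are 3!/2 = 3 distinct round trips (a route and its reverse cost the same).
W-S-J-L-W: 19+12+3+21 = 55
W-S-L-J-W: 19+15+3+22 = 59
W-J-S-L-W: 22+12+15+21 = 70
The minimum is 55.
One optimal route: W → S → J → L → W (or its reverse).

Shortest round trip = 55 km.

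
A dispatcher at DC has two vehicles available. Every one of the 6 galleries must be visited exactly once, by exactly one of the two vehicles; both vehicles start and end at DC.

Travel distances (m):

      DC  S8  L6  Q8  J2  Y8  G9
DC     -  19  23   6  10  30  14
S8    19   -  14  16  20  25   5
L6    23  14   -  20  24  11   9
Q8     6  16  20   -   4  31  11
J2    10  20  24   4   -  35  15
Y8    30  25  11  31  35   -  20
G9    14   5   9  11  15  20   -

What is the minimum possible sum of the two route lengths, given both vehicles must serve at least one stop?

Check every non-empty split of the stops between the two vehicles; for each half take its own optimal tour:
  {S8} + {L6, Q8, J2, Y8, G9}: 38 + 75 = 113
  {L6} + {S8, Q8, J2, Y8, G9}: 46 + 85 = 131
  {S8, L6} + {Q8, J2, Y8, G9}: 56 + 75 = 131
  {Q8} + {S8, L6, J2, Y8, G9}: 12 + 85 = 97
  {S8, Q8} + {L6, J2, Y8, G9}: 41 + 75 = 116
  {L6, Q8} + {S8, J2, Y8, G9}: 49 + 85 = 134
  … (31 splits in total)
  {Q8, J2} + {S8, L6, Y8, G9}: 20 + 74 = 94  ← best
Best: vehicle 1 DC → Q8 → J2 → DC = 20; vehicle 2 DC → S8 → G9 → L6 → Y8 → DC = 74; combined 94.

Minimum combined distance: 94 m.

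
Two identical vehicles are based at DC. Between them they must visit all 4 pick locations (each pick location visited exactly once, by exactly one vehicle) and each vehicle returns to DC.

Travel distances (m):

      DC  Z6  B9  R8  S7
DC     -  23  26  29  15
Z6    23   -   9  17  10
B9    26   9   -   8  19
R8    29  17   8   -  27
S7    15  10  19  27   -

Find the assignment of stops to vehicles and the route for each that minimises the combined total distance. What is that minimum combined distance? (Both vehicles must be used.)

Try each way of splitting the stops between the two vehicles (each non-empty) and, for each split, find the best tour for each vehicle:
  {Z6} + {B9, R8, S7}: 46 + 71 = 117
  {B9} + {Z6, R8, S7}: 52 + 71 = 123
  {Z6, B9} + {R8, S7}: 58 + 71 = 129
  {R8} + {Z6, B9, S7}: 58 + 60 = 118
  {Z6, R8} + {B9, S7}: 69 + 60 = 129
  {B9, R8} + {Z6, S7}: 63 + 48 = 111
  … (7 splits in total)
  {Z6, B9, R8} + {S7}: 69 + 30 = 99  ← best
Best: vehicle 1 DC → Z6 → B9 → R8 → DC = 69; vehicle 2 DC → S7 → DC = 30; combined 99.

Minimum combined distance: 99 m.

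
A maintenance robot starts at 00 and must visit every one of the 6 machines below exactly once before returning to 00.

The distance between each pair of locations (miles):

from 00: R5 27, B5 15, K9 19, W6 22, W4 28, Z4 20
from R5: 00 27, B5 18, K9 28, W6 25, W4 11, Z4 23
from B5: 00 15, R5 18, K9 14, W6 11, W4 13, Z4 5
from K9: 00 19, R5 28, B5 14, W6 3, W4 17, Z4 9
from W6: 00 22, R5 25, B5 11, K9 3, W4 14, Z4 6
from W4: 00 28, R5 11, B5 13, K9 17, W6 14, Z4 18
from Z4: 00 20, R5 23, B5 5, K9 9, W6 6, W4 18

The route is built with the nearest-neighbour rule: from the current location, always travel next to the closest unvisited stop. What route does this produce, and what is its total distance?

Nearest-neighbour total = 84 miles; route 00 → B5 → Z4 → W6 → K9 → W4 → R5 → 00.

00 → [B5:15 / K9:19 / Z4:20 / W6:22 / R5:27 / W4:28] → B5 (15)
B5 → [Z4:5 / W6:11 / W4:13 / K9:14 / R5:18] → Z4 (5)
Z4 → [W6:6 / K9:9 / W4:18 / R5:23] → W6 (6)
W6 → [K9:3 / W4:14 / R5:25] → K9 (3)
K9 → [W4:17 / R5:28] → W4 (17)
W4 → [R5:11] → R5 (11)
Return R5→00: 27.
Total = 15 + 5 + 6 + 3 + 17 + 11 + 27 = 84.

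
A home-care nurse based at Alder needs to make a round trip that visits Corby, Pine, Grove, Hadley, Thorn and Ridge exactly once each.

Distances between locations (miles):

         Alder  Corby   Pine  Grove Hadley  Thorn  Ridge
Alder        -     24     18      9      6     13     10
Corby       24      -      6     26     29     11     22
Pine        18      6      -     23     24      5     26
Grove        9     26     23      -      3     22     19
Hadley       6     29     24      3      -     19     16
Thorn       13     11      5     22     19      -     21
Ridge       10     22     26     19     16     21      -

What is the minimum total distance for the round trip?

Shortest round trip = 74 miles.

There are 360 distinct closed tours to check (reversals are equivalent).
Alder → Corby → Pine → Grove → Hadley → Thorn → Ridge → Alder: 24+6+23+3+19+21+10 = 106
Alder → Corby → Pine → Grove → Hadley → Ridge → Thorn → Alder: 24+6+23+3+16+21+13 = 106
Alder → Corby → Pine → Grove → Thorn → Hadley → Ridge → Alder: 24+6+23+22+19+16+10 = 120
Alder → Corby → Pine → Grove → Thorn → Ridge → Hadley → Alder: 24+6+23+22+21+16+6 = 118
Alder → Corby → Pine → Grove → Ridge → Hadley → Thorn → Alder: 24+6+23+19+16+19+13 = 120
Alder → Corby → Pine → Grove → Ridge → Thorn → Hadley → Alder: 24+6+23+19+21+19+6 = 118
Alder → Corby → Pine → Hadley → Grove → Thorn → Ridge → Alder: 24+6+24+3+22+21+10 = 110
Alder → Corby → Pine → Hadley → Grove → Ridge → Thorn → Alder: 24+6+24+3+19+21+13 = 110
… (352 more)
Alder → Grove → Hadley → Thorn → Pine → Corby → Ridge → Alder: 9+3+19+5+6+22+10 = 74  ← best
The minimum is 74.
One optimal route: Alder → Grove → Hadley → Thorn → Pine → Corby → Ridge → Alder (or its reverse).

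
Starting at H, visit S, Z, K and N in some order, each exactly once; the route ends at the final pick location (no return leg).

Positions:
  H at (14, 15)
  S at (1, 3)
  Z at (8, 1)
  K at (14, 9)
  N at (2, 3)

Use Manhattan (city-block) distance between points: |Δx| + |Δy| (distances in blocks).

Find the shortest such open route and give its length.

There are 4! = 24 possible orderings.
H→S→Z→K→N: 25+9+14+18 = 66
H→S→Z→N→K: 25+9+8+18 = 60
H→S→K→Z→N: 25+19+14+8 = 66
H→S→K→N→Z: 25+19+18+8 = 70
H→S→N→Z→K: 25+1+8+14 = 48
H→S→N→K→Z: 25+1+18+14 = 58
H→Z→S→K→N: 20+9+19+18 = 66
H→Z→S→N→K: 20+9+1+18 = 48
H→Z→K→S→N: 20+14+19+1 = 54
H→Z→K→N→S: 20+14+18+1 = 53
H→Z→N→S→K: 20+8+1+19 = 48
H→Z→N→K→S: 20+8+18+19 = 65
H→K→S→Z→N: 6+19+9+8 = 42
H→K→S→N→Z: 6+19+1+8 = 34
… (10 more)
H→K→Z→N→S: 6+14+8+1 = 29  ← best
The minimum is 29.
One shortest path: H → K → Z → N → S.

Shortest open route: 29 blocks.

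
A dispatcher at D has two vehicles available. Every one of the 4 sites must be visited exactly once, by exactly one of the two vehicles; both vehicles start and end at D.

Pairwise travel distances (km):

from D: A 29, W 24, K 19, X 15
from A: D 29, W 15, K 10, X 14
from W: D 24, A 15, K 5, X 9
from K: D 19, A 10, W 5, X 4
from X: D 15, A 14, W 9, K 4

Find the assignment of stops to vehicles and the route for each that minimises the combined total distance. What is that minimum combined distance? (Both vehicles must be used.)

Check every non-empty split of the stops between the two vehicles; for each half take its own optimal tour:
  {A} + {W, K, X}: 58 + 48 = 106
  {W} + {A, K, X}: 48 + 58 = 106
  {A, W} + {K, X}: 68 + 38 = 106
  {K} + {A, W, X}: 38 + 68 = 106
  {A, K} + {W, X}: 58 + 48 = 106
  {W, K} + {A, X}: 48 + 58 = 106
  … (7 splits in total)
  {A, W, K} + {X}: 68 + 30 = 98  ← best
Best: vehicle 1 D → A → W → K → D = 68; vehicle 2 D → X → D = 30; combined 98.

Minimum combined distance: 98 km.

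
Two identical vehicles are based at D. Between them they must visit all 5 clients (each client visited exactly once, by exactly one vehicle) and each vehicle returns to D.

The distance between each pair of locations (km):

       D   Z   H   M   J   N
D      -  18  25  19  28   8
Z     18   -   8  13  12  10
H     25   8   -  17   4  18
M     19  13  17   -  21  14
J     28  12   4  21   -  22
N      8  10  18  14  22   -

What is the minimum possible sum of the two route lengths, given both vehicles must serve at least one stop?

There are 2^4 − 1 = 15 ways to divide the 5 stops into two non-empty groups. For each, the best each vehicle can do is its own shortest tour through its group:
  {Z} + {H, M, J, N}: 36 + 70 = 106
  {H} + {Z, M, J, N}: 50 + 70 = 120
  {Z, H} + {M, J, N}: 51 + 70 = 121
  {M} + {Z, H, J, N}: 38 + 58 = 96
  {Z, M} + {H, J, N}: 50 + 58 = 108
  {H, M} + {Z, J, N}: 61 + 58 = 119
  … (15 splits in total)
  {Z, H, M, J} + {N}: 70 + 16 = 86  ← best
Best: vehicle 1 D → Z → H → J → M → D = 70; vehicle 2 D → N → D = 16; combined 86.

Minimum combined distance: 86 km.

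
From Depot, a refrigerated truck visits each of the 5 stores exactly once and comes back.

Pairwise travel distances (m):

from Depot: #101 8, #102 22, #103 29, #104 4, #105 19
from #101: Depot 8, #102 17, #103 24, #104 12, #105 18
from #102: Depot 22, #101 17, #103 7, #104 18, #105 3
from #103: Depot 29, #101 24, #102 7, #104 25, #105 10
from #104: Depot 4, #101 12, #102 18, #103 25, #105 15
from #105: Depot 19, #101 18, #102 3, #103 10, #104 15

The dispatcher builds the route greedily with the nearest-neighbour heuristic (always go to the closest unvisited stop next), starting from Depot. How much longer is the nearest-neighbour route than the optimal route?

Depot: #104=4, #101=8, #105=19, #102=22, #103=29 ⇒ #104
#104: #101=12, #105=15, #102=18, #103=25 ⇒ #101
#101: #102=17, #105=18, #103=24 ⇒ #102
#102: #105=3, #103=7 ⇒ #105
#105: #103=10 ⇒ #103
NN route Depot → #104 → #101 → #102 → #105 → #103 → Depot costs 75.
Optimal: Depot → #101 → #102 → #103 → #105 → #104 → Depot costs 61 (by enumerating all 60 distinct tours).
Excess = 75 − 61 = 14.

The nearest-neighbour route is 14 m longer than optimal.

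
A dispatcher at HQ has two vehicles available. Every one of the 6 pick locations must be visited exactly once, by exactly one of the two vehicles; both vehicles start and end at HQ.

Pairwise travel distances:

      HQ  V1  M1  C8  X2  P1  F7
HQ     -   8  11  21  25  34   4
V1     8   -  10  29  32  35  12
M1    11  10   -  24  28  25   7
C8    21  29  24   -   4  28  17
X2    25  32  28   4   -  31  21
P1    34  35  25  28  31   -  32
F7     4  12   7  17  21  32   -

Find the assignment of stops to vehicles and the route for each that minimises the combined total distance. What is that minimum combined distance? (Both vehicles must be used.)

Check every non-empty split of the stops between the two vehicles; for each half take its own optimal tour:
  {V1} + {M1, C8, X2, P1, F7}: 16 + 92 = 108
  {M1} + {V1, C8, X2, P1, F7}: 22 + 99 = 121
  {V1, M1} + {C8, X2, P1, F7}: 29 + 90 = 119
  {C8} + {V1, M1, X2, P1, F7}: 42 + 99 = 141
  {V1, C8} + {M1, X2, P1, F7}: 58 + 92 = 150
  {M1, C8} + {V1, X2, P1, F7}: 56 + 99 = 155
  … (31 splits in total)
  {V1, M1, C8, X2, P1} + {F7}: 99 + 8 = 107  ← best
Best: vehicle 1 HQ → V1 → M1 → P1 → X2 → C8 → HQ = 99; vehicle 2 HQ → F7 → HQ = 8; combined 107.

Minimum combined distance: 107.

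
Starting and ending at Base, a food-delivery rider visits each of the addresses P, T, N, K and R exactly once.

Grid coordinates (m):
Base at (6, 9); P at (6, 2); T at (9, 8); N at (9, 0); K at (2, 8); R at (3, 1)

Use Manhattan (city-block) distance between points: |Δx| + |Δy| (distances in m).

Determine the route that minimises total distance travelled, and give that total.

There are 60 distinct closed tours to check (reversals are equivalent).
Base-P-T-N-K-R-Base: 7+9+8+15+8+11 = 58
Base-P-T-N-R-K-Base: 7+9+8+7+8+5 = 44
Base-P-T-K-N-R-Base: 7+9+7+15+7+11 = 56
Base-P-T-K-R-N-Base: 7+9+7+8+7+12 = 50
Base-P-T-R-N-K-Base: 7+9+13+7+15+5 = 56
Base-P-T-R-K-N-Base: 7+9+13+8+15+12 = 64
Base-P-N-T-K-R-Base: 7+5+8+7+8+11 = 46
Base-P-N-T-R-K-Base: 7+5+8+13+8+5 = 46
Base-P-N-K-T-R-Base: 7+5+15+7+13+11 = 58
Base-P-N-K-R-T-Base: 7+5+15+8+13+4 = 52
Base-P-N-R-T-K-Base: 7+5+7+13+7+5 = 44
Base-P-N-R-K-T-Base: 7+5+7+8+7+4 = 38
Base-P-K-T-N-R-Base: 7+10+7+8+7+11 = 50
Base-P-K-T-R-N-Base: 7+10+7+13+7+12 = 56
… (46 more)
Base-T-N-P-R-K-Base: 4+8+5+4+8+5 = 34  ← best
The minimum is 34.
One optimal route: Base → T → N → P → R → K → Base (or its reverse).

Shortest round trip = 34 m.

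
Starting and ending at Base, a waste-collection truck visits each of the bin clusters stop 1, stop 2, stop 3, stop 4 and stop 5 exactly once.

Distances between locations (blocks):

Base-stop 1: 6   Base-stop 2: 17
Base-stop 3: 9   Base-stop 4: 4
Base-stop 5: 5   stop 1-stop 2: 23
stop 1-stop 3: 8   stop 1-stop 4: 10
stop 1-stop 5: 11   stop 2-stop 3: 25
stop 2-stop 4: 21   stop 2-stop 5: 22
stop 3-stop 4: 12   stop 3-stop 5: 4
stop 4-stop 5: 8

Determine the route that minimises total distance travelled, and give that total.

Base → stop 1 → stop 2 → stop 3 → stop 4 → stop 5 → Base: 6+23+25+12+8+5 = 79
Base → stop 1 → stop 2 → stop 3 → stop 5 → stop 4 → Base: 6+23+25+4+8+4 = 70
Base → stop 1 → stop 2 → stop 4 → stop 3 → stop 5 → Base: 6+23+21+12+4+5 = 71
Base → stop 1 → stop 2 → stop 4 → stop 5 → stop 3 → Base: 6+23+21+8+4+9 = 71
Base → stop 1 → stop 2 → stop 5 → stop 3 → stop 4 → Base: 6+23+22+4+12+4 = 71
Base → stop 1 → stop 2 → stop 5 → stop 4 → stop 3 → Base: 6+23+22+8+12+9 = 80
Base → stop 1 → stop 3 → stop 2 → stop 4 → stop 5 → Base: 6+8+25+21+8+5 = 73
Base → stop 1 → stop 3 → stop 2 → stop 5 → stop 4 → Base: 6+8+25+22+8+4 = 73
Base → stop 1 → stop 3 → stop 4 → stop 2 → stop 5 → Base: 6+8+12+21+22+5 = 74
Base → stop 1 → stop 3 → stop 4 → stop 5 → stop 2 → Base: 6+8+12+8+22+17 = 73
Base → stop 1 → stop 3 → stop 5 → stop 2 → stop 4 → Base: 6+8+4+22+21+4 = 65
Base → stop 1 → stop 3 → stop 5 → stop 4 → stop 2 → Base: 6+8+4+8+21+17 = 64
Base → stop 1 → stop 4 → stop 2 → stop 3 → stop 5 → Base: 6+10+21+25+4+5 = 71
Base → stop 1 → stop 4 → stop 2 → stop 5 → stop 3 → Base: 6+10+21+22+4+9 = 72
… (46 more)
The minimum is 64.
One optimal route: Base → stop 1 → stop 3 → stop 5 → stop 4 → stop 2 → Base (or its reverse).

64 blocks — the shortest possible round trip.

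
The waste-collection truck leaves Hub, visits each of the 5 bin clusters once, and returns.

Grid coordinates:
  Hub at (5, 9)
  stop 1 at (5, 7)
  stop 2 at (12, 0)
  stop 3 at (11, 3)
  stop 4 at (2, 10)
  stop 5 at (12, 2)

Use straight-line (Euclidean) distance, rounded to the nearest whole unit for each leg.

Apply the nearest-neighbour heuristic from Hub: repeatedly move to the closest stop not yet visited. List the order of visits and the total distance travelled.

Total distance 31 via the nearest-neighbour route Hub → stop 1 → stop 4 → stop 3 → stop 5 → stop 2 → Hub.

From Hub: distances to unvisited — stop 1=2, stop 4=3, stop 3=8, stop 5=10, stop 2=11. Nearest is stop 1 (2).
From stop 1: distances to unvisited — stop 4=4, stop 3=7, stop 5=9, stop 2=10. Nearest is stop 4 (4).
From stop 4: distances to unvisited — stop 3=11, stop 5=13, stop 2=14. Nearest is stop 3 (11).
From stop 3: distances to unvisited — stop 5=1, stop 2=3. Nearest is stop 5 (1).
From stop 5: distances to unvisited — stop 2=2. Nearest is stop 2 (2).
Return stop 2→Hub: 11.
Total = 2 + 4 + 11 + 1 + 2 + 11 = 31.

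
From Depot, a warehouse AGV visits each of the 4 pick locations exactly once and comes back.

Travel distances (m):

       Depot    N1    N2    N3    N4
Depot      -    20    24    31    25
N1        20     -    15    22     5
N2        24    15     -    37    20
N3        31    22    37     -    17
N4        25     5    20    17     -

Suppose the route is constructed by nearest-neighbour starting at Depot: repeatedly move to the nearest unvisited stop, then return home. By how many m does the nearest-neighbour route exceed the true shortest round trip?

Depot: N1=20, N2=24, N4=25, N3=31 ⇒ N1
N1: N4=5, N2=15, N3=22 ⇒ N4
N4: N3=17, N2=20 ⇒ N3
N3: N2=37 ⇒ N2
NN route Depot → N1 → N4 → N3 → N2 → Depot costs 103.
Optimal: Depot → N2 → N1 → N4 → N3 → Depot costs 92 (by enumerating all 12 distinct tours).
Excess = 103 − 92 = 11.

11 m longer than the optimal tour.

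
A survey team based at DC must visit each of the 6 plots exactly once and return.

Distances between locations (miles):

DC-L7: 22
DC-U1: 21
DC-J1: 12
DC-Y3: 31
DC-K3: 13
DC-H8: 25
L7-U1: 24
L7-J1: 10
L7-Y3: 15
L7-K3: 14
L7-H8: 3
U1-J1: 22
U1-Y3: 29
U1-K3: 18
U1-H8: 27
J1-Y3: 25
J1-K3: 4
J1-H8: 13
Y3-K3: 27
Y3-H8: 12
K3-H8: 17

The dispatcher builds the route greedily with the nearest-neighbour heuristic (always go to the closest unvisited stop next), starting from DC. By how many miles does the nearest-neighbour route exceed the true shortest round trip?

Excess over optimum: 3 miles.

DC: J1=12, K3=13, U1=21, L7=22, H8=25, Y3=31 ⇒ J1
J1: K3=4, L7=10, H8=13, U1=22, Y3=25 ⇒ K3
K3: L7=14, H8=17, U1=18, Y3=27 ⇒ L7
L7: H8=3, Y3=15, U1=24 ⇒ H8
H8: Y3=12, U1=27 ⇒ Y3
Y3: U1=29 ⇒ U1
NN route DC → J1 → K3 → L7 → H8 → Y3 → U1 → DC costs 95.
Optimal: DC → U1 → Y3 → H8 → L7 → J1 → K3 → DC costs 92 (by enumerating all 360 distinct tours).
Excess = 95 − 92 = 3.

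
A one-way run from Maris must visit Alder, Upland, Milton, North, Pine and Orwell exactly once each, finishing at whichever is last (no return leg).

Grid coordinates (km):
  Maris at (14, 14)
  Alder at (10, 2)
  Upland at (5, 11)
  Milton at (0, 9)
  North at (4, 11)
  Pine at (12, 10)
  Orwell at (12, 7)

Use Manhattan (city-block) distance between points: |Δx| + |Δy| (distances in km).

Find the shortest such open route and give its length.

Minimum one-way distance = 37 km.

There are 6! = 720 possible orderings.
Maris - Alder - Upland - Milton - North - Pine - Orwell: 16+14+7+6+9+3 = 55
Maris - Alder - Upland - Milton - North - Orwell - Pine: 16+14+7+6+12+3 = 58
Maris - Alder - Upland - Milton - Pine - North - Orwell: 16+14+7+13+9+12 = 71
Maris - Alder - Upland - Milton - Pine - Orwell - North: 16+14+7+13+3+12 = 65
Maris - Alder - Upland - Milton - Orwell - North - Pine: 16+14+7+14+12+9 = 72
Maris - Alder - Upland - Milton - Orwell - Pine - North: 16+14+7+14+3+9 = 63
Maris - Alder - Upland - North - Milton - Pine - Orwell: 16+14+1+6+13+3 = 53
Maris - Alder - Upland - North - Milton - Orwell - Pine: 16+14+1+6+14+3 = 54
… (712 more)
Maris - Pine - Orwell - Alder - Upland - North - Milton: 6+3+7+14+1+6 = 37  ← best
The minimum is 37.
One shortest path: Maris → Pine → Orwell → Alder → Upland → North → Milton.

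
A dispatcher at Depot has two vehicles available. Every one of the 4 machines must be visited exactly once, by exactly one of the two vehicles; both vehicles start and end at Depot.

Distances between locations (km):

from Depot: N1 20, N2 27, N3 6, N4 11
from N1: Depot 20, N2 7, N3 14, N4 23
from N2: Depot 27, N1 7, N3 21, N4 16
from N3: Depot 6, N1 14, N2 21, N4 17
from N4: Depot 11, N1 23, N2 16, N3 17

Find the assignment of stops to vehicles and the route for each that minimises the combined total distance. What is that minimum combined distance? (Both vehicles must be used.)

Try each way of splitting the stops between the two vehicles (each non-empty) and, for each split, find the best tour for each vehicle:
  {N1} + {N2, N3, N4}: 40 + 54 = 94
  {N2} + {N1, N3, N4}: 54 + 54 = 108
  {N1, N2} + {N3, N4}: 54 + 34 = 88
  {N3} + {N1, N2, N4}: 12 + 54 = 66
  {N1, N3} + {N2, N4}: 40 + 54 = 94
  {N2, N3} + {N1, N4}: 54 + 54 = 108
  … (7 splits in total)
Best: vehicle 1 Depot → N3 → Depot = 12; vehicle 2 Depot → N1 → N2 → N4 → Depot = 54; combined 66.

Minimum combined distance: 66 km.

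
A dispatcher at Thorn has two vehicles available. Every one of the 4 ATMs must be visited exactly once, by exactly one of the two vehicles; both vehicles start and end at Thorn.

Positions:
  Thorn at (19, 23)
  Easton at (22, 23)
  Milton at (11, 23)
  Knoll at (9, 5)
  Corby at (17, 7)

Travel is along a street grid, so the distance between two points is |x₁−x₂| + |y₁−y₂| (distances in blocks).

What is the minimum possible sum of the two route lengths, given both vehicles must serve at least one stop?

Check every non-empty split of the stops between the two vehicles; for each half take its own optimal tour:
  {Easton} + {Milton, Knoll, Corby}: 6 + 56 = 62
  {Milton} + {Easton, Knoll, Corby}: 16 + 62 = 78
  {Easton, Milton} + {Knoll, Corby}: 22 + 56 = 78
  {Knoll} + {Easton, Milton, Corby}: 56 + 54 = 110
  {Easton, Knoll} + {Milton, Corby}: 62 + 48 = 110
  {Milton, Knoll} + {Easton, Corby}: 56 + 42 = 98
  … (7 splits in total)
Best: vehicle 1 Thorn → Easton → Thorn = 6; vehicle 2 Thorn → Milton → Knoll → Corby → Thorn = 56; combined 62.

62 blocks — the smallest possible combined total.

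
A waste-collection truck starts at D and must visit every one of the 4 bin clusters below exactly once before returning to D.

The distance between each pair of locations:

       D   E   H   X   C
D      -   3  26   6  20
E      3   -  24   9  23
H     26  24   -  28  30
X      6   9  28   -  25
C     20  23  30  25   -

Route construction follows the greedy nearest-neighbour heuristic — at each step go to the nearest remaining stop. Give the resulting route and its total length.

93 along D → E → X → C → H → D.

From D: distances to unvisited — E=3, X=6, C=20, H=26. Nearest is E (3).
From E: distances to unvisited — X=9, C=23, H=24. Nearest is X (9).
From X: distances to unvisited — C=25, H=28. Nearest is C (25).
From C: distances to unvisited — H=30. Nearest is H (30).
Return H→D: 26.
Total = 3 + 9 + 25 + 30 + 26 = 93.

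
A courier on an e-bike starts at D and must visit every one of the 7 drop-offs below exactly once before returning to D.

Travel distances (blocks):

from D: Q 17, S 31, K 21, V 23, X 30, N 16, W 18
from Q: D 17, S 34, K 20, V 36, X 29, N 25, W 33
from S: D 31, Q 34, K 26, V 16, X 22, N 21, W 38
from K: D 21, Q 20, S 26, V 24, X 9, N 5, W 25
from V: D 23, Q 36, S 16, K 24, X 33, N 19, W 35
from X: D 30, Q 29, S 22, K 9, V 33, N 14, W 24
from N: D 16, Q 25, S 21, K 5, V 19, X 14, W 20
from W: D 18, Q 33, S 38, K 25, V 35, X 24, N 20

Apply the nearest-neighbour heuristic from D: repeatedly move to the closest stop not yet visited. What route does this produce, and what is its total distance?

At D the remaining stops are N 16, Q 17, W 18, K 21, V 23, X 30, S 31; go to N.
At N the remaining stops are K 5, X 14, V 19, W 20, S 21, Q 25; go to K.
At K the remaining stops are X 9, Q 20, V 24, W 25, S 26; go to X.
At X the remaining stops are S 22, W 24, Q 29, V 33; go to S.
At S the remaining stops are V 16, Q 34, W 38; go to V.
At V the remaining stops are W 35, Q 36; go to W.
At W the remaining stops are Q 33; go to Q.
Return Q→D: 17.
Total = 16 + 5 + 9 + 22 + 16 + 35 + 33 + 17 = 153.

Nearest-neighbour total = 153 blocks; route D → N → K → X → S → V → W → Q → D.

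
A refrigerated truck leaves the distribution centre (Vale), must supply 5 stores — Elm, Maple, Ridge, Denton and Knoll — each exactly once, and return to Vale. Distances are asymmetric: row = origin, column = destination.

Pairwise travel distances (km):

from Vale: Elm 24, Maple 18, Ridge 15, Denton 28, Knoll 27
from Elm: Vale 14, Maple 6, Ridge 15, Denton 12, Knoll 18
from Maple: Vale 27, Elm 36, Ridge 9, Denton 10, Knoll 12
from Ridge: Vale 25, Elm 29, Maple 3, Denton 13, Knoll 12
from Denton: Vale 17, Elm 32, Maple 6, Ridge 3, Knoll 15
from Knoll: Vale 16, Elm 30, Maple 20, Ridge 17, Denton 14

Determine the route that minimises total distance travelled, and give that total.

Vale-Elm-Maple-Ridge-Denton-Knoll-Vale: 24+6+9+13+15+16 = 83
Vale-Elm-Maple-Ridge-Knoll-Denton-Vale: 24+6+9+12+14+17 = 82
Vale-Elm-Maple-Denton-Ridge-Knoll-Vale: 24+6+10+3+12+16 = 71
Vale-Elm-Maple-Denton-Knoll-Ridge-Vale: 24+6+10+15+17+25 = 97
Vale-Elm-Maple-Knoll-Ridge-Denton-Vale: 24+6+12+17+13+17 = 89
Vale-Elm-Maple-Knoll-Denton-Ridge-Vale: 24+6+12+14+3+25 = 84
Vale-Elm-Ridge-Maple-Denton-Knoll-Vale: 24+15+3+10+15+16 = 83
Vale-Elm-Ridge-Maple-Knoll-Denton-Vale: 24+15+3+12+14+17 = 85
Vale-Elm-Ridge-Denton-Maple-Knoll-Vale: 24+15+13+6+12+16 = 86
Vale-Elm-Ridge-Denton-Knoll-Maple-Vale: 24+15+13+15+20+27 = 114
Vale-Elm-Ridge-Knoll-Maple-Denton-Vale: 24+15+12+20+10+17 = 98
Vale-Elm-Ridge-Knoll-Denton-Maple-Vale: 24+15+12+14+6+27 = 98
Vale-Elm-Denton-Maple-Ridge-Knoll-Vale: 24+12+6+9+12+16 = 79
Vale-Elm-Denton-Maple-Knoll-Ridge-Vale: 24+12+6+12+17+25 = 96
… (106 more)
Vale-Elm-Denton-Ridge-Maple-Knoll-Vale: 24+12+3+3+12+16 = 70  ← best
The minimum is 70.
One optimal route: Vale → Elm → Denton → Ridge → Maple → Knoll → Vale.

70 km — the shortest possible round trip.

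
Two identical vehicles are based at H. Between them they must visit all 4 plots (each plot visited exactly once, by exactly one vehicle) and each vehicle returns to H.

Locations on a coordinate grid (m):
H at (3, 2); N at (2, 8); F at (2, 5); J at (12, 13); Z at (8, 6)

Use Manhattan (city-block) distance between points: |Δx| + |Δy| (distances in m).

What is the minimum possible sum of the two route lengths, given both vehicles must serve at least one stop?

Check every non-empty split of the stops between the two vehicles; for each half take its own optimal tour:
  {N} + {F, J, Z}: 14 + 42 = 56
  {F} + {N, J, Z}: 8 + 42 = 50
  {N, F} + {J, Z}: 14 + 40 = 54
  {J} + {N, F, Z}: 40 + 24 = 64
  {N, J} + {F, Z}: 42 + 20 = 62
  {F, J} + {N, Z}: 42 + 24 = 66
  … (7 splits in total)
Best: vehicle 1 H → F → H = 8; vehicle 2 H → N → J → Z → H = 42; combined 50.

50 m — the smallest possible combined total.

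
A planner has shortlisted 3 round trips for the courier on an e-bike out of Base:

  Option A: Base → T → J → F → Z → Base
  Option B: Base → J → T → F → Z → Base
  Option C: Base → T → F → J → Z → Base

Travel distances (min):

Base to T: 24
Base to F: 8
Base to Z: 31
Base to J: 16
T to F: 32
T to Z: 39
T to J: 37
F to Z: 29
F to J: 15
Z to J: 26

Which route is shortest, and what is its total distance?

128 min — Option C is the shortest.

Option A: 24 + 37 + 15 + 29 + 31 = 136
Option B: 16 + 37 + 32 + 29 + 31 = 145
Option C: 24 + 32 + 15 + 26 + 31 = 128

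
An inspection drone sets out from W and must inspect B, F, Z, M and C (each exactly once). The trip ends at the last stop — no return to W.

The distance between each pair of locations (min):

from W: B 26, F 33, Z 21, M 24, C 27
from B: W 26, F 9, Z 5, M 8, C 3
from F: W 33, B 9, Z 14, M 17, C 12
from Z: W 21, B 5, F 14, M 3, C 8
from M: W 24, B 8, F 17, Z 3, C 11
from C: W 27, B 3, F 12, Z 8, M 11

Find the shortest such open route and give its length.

There are 5! = 120 possible orderings.
W → B → F → Z → M → C: 26+9+14+3+11 = 63
W → B → F → Z → C → M: 26+9+14+8+11 = 68
W → B → F → M → Z → C: 26+9+17+3+8 = 63
W → B → F → M → C → Z: 26+9+17+11+8 = 71
W → B → F → C → Z → M: 26+9+12+8+3 = 58
W → B → F → C → M → Z: 26+9+12+11+3 = 61
W → B → Z → F → M → C: 26+5+14+17+11 = 73
W → B → Z → F → C → M: 26+5+14+12+11 = 68
W → B → Z → M → F → C: 26+5+3+17+12 = 63
W → B → Z → M → C → F: 26+5+3+11+12 = 57
W → B → Z → C → F → M: 26+5+8+12+17 = 68
W → B → Z → C → M → F: 26+5+8+11+17 = 67
W → B → M → F → Z → C: 26+8+17+14+8 = 73
W → B → M → F → C → Z: 26+8+17+12+8 = 71
… (106 more)
W → Z → M → B → C → F: 21+3+8+3+12 = 47  ← best
The minimum is 47.
One shortest path: W → Z → M → B → C → F.

Shortest open route: 47 min.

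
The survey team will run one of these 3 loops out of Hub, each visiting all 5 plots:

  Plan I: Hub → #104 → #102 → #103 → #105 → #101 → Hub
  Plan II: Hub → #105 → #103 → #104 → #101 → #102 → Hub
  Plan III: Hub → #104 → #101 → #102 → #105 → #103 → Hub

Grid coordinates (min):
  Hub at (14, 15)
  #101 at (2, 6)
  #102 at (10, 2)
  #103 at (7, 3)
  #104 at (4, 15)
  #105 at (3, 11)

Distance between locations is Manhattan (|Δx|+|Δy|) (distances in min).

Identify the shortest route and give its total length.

72 min — Plan I is the shortest.

Plan I: 10 + 19 + 4 + 12 + 6 + 21 = 72
Plan II: 15 + 12 + 15 + 11 + 12 + 17 = 82
Plan III: 10 + 11 + 12 + 16 + 12 + 19 = 80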